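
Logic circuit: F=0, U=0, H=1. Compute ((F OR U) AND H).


F OR U = 0|0 = 0
0 AND 1 = 0

0


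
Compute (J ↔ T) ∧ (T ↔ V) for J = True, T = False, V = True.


J = True, T = False, V = True
Step 1: J ↔ T is true when J and T have the same value. Result: False
Step 2: T ↔ V is true when T and V have the same value. Result: False
Step 3: False ∧ False = False

False


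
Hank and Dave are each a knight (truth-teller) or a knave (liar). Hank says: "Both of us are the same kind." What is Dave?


Hank says: "Both of us are the same kind."
Case 1: Hank is a Knight (truth-teller)
  Statement is true → they ARE the same → Dave is also a Knight
Case 2: Hank is a Knave (liar)
  Statement is false → they are NOT the same → Dave is a Knight
In both cases, Dave is a Knight.

Knight


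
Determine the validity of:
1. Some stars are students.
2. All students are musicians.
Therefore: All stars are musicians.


Premise 1: Some stars are students.
Premise 2: All students are musicians.
Conclusion: All stars are musicians.
Fallacy: illicit minor. The minor term (stars) is distributed in the conclusion ('All stars ...') but undistributed in its premise ('Some stars are students' doesn't cover all stars).
Only 'Some stars are musicians' follows, not 'All'.

Invalid


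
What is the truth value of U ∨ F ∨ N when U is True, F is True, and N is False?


U = True, F = True, N = False
Step 1: U ∨ F = True OR True = True
Step 2: True ∨ N = True OR False = True
OR is true when at least one operand is true.

True


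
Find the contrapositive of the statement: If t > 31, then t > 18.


Original: If t > 31, then t > 18
Contrapositive: If ¬Q, then ¬P
Negate Q: not (t > 18)
Negate P: not (t > 31)

If not (t > 18), then not (t > 31).


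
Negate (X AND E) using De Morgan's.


De Morgan's law: ¬(P ∧ Q) ≡ ¬P ∨ ¬Q
¬(X ∧ E) = ¬X ∨ ¬E

¬X ∨ ¬E


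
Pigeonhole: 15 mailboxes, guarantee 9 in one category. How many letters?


Pigeonhole: to guarantee k in one of n categories, need (k-1)×n + 1.
k = 9, n = 15
Minimum = (9-1) × 15 + 1 = 8 × 15 + 1

121


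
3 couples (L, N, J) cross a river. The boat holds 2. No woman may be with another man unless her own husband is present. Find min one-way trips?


Label couples L, N, J (H = husband, W = wife).
Counting alone: 6 people, the boat carries 2 and someone must bring it back, so each round trip nets at most +1 on the far side until the last crossing → at least 9 trips. The jealousy constraint makes 9 impossible; the shortest valid schedule has 11:
1. WL+WN →  (far: WL,WN; near: HL,HN,HJ,WJ)
2. WL ←       (far: WN; near: HL,HN,HJ,WL,WJ)
3. WL+WJ →  (far: WL,WN,WJ; near: HL,HN,HJ)
4. WL ←       (far: WN,WJ; near: HL,HN,HJ,WL)
5. HN+HJ →  (far: HN,WN,HJ,WJ; near: HL,WL)
6. HN+WN ←  (far: HJ,WJ; near: HL,WL,HN,WN)
7. HL+HN →  (far: HL,HN,HJ,WJ; near: WL,WN)
8. WJ ←       (far: HL,HN,HJ; near: WL,WN,WJ)
9. WL+WN →  (far: HL,WL,HN,WN,HJ; near: WJ)
10. HJ ←      (far: HL,WL,HN,WN; near: HJ,WJ)
11. HJ+WJ → (far: all six; near: empty)
In every state each wife is either with her husband or with no other man.
Minimum trips = 11

11


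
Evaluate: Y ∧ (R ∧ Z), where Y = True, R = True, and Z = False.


Y = True, R = True, Z = False
Step 1: R ∧ Z = True AND False = False
Step 2: Y ∧ False = True AND False = False
AND is true only when ALL operands are true.

False


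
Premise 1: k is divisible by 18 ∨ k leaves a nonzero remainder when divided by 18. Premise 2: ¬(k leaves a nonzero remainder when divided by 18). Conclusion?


Disjunctive syllogism: P ∨ Q, ¬P ⊢ Q
Disjunction: k is divisible by 18 ∨ k leaves a nonzero remainder when divided by 18
We know it is not the case that k leaves a nonzero remainder when divided by 18.
By disjunctive syllogism, the other disjunct must be true.

k is divisible by 18


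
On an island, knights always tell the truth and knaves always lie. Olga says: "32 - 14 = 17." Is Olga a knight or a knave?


Statement: "32 - 14 = 17."
Actual: 32 - 14 = 18
Claimed: 17
Statement is FALSE → Olga lies → Knave

Knave


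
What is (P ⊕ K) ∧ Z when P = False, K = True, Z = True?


P = False, K = True, Z = True
Step 1: P ⊕ K = False XOR True = True
Step 2: True ∧ Z = True AND True = True
XOR true when exactly one of P,K is true; then AND with Z.

True


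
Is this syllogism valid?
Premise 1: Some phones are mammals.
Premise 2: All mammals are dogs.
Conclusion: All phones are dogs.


Premise 1: Some phones are mammals.
Premise 2: All mammals are dogs.
Conclusion: All phones are dogs.
Fallacy: illicit minor. The minor term (phones) is distributed in the conclusion ('All phones ...') but undistributed in its premise ('Some phones are mammals' doesn't cover all phones).
Only 'Some phones are dogs' follows, not 'All'.

Invalid


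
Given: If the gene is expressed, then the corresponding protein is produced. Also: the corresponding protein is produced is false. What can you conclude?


Modus tollens: P → Q, ¬Q ⊢ ¬P
P: the gene is expressed
Q: the corresponding protein is produced
We have P → Q and Q is false.
By modus tollens, P must be false.

It is not the case that the gene is expressed


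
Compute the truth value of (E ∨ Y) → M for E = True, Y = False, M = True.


E = True, Y = False, M = True
Step 1: E ∨ Y = True OR False = True
Step 2: (True) → M: false only when antecedent=True and M=False.
Result: True

True


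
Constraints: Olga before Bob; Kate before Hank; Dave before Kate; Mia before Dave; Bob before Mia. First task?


Constraints: Olga before Bob; Kate before Hank; Dave before Kate; Mia before Dave; Bob before Mia
The first task can have nothing scheduled before it, so it must never appear on the right of a 'before'.
Tasks appearing after some 'before': Bob, Hank, Kate, Dave, Mia.
The only task not in that list is Olga → it is first.

Olga


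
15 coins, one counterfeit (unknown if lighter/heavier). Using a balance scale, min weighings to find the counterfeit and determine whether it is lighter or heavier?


Let n = 15. 30 possibilities (n coins × lighter/heavier); each weighing has 3 outcomes.
Bound for k weighings: say the first weighing puts j coins on each pan. If it tips, the 2j weighed coins remain suspects (each with a known direction) and k-1 weighings give 3^(k-1) outcomes; 3^(k-1) is odd, so 2j ≤ 3^(k-1) - 1. If it balances, the n - 2j unweighed coins remain with direction unknown: 2(n - 2j) ≤ 3^(k-1) - 1 by the same parity argument. Adding, n ≤ (3^(k-1) - 1) + (3^(k-1) - 1)/2 = (3^k - 3)/2, and the classical three-group strategy achieves this (3 coins in 2 weighings, 12 in 3, 39 in 4, 120 in 5).
So we need the smallest k with (3^k - 3)/2 ≥ 15.
k = 3: (3^3 - 3)/2 = 12 < 15 ✗
k = 4: (3^4 - 3)/2 = 39 ≥ 15 ✓

4


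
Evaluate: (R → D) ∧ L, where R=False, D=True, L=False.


R = False, D = True, L = False
Expression: (R → D) ∧ L
Step 1: R → D = False → True (false only if R=True, D=False) = True
Step 2: (True) ∧ L = True AND False = False

False


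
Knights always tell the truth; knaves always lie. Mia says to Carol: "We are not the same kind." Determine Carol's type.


Mia says: "We are not the same kind."
Case 1: Mia is a Knight (truth-teller)
  Statement is true → they ARE different → Carol is a Knave
Case 2: Mia is a Knave (liar)
  Statement is false → they are NOT different → Carol is a Knave
In both cases, Carol is a Knave.

Knave


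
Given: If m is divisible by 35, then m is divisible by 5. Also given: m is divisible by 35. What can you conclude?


Modus ponens: P → Q, P ⊢ Q
P: m is divisible by 35
Q: m is divisible by 5
We have P → Q and P is true.
By modus ponens, Q must be true.

m is divisible by 5


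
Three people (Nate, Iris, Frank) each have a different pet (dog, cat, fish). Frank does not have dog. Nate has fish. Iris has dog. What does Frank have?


From clues:
  Nate → fish
  Iris → dog
By elimination, Frank gets the remaining.

cat


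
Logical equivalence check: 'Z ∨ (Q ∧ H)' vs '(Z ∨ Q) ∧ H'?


Expression 1: Z ∨ (Q ∧ H)
Expression 2: (Z ∨ Q) ∧ H
Truth table (Z Q H | Expr1 Expr2):
  T T T |   T     T
  T T F |   T     F   ← differ
  T F T |   T     T
  T F F |   T     F   ← differ
  F T T |   T     T
  F T F |   F     F
  F F T |   F     F
  F F F |   F     F
Counterexample: Z=T, Q=T, H=F gives Expr1 = T but Expr2 = F, so the expressions are NOT logically equivalent.

No


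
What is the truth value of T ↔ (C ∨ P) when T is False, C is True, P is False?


T = False, C = True, P = False
Step 1: C ∨ P = True OR False = True
Step 2: T ↔ (True): true when both sides have same truth value.
Result: False ↔ True = False

False


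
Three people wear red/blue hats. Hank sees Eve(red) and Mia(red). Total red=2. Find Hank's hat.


Total red = 2, seen red = 2
Own red = 2 - 2 = 0
Hank's hat is blue.

blue


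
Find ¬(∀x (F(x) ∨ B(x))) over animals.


Original: ∀x (F(x) ∨ B(x))
Rule: ¬∀→∃, ¬∃→∀, negate predicate.
Negation: ∃x (¬F(x) ∧ ¬B(x))

∃x (¬F(x) ∧ ¬B(x))


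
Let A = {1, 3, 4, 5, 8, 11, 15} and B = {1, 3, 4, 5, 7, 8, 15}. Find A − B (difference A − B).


A = {1, 3, 4, 5, 8, 11, 15}
B = {1, 3, 4, 5, 7, 8, 15}
Operation: difference A − B
In A but not B: 11

{11}


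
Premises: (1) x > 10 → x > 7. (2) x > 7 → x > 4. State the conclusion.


Hypothetical syllogism: P → Q, Q → R ⊢ P → R
Premise 1: x > 10 → x > 7
Premise 2: x > 7 → x > 4
Chain the implications: the middle term (x > 7) links the two.
Conclusion: If x > 10, then x > 4.

If x > 10, then x > 4.


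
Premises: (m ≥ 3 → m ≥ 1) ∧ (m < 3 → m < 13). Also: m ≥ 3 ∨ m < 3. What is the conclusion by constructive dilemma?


Constructive dilemma: (P → Q) ∧ (R → S), P ∨ R ⊢ Q ∨ S
Premise 1: m ≥ 3 → m ≥ 1
Premise 2: m < 3 → m < 13
Premise 3: m ≥ 3 ∨ m < 3
Case 1: Assuming m ≥ 3, then by Premise 1, m ≥ 1.
Case 2: Assuming m < 3, then by Premise 2, m < 13.
Since one of m ≥ 3 or m < 3 must hold, we get m ≥ 1 or m < 13.

m ≥ 1 or m < 13.


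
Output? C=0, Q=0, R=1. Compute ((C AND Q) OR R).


C AND Q = 0&0 = 0
0 OR 1 = 1

1


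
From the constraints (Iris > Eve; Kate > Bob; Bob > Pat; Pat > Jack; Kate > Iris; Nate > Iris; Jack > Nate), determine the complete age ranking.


Constraints: Iris > Eve; Kate > Bob; Bob > Pat; Pat > Jack; Kate > Iris; Nate > Iris; Jack > Nate
Method: at each step, the next-highest is the one remaining person who never appears on the smaller side of a constraint between remaining people.
  Step 1: remaining {Bob, Kate, Nate, Eve, Pat, Jack, Iris}; on the smaller side: {Bob, Nate, Eve, Pat, Jack, Iris} → Kate is next (Kate > Bob; Kate > Iris).
  Step 2: remaining {Bob, Nate, Eve, Pat, Jack, Iris}; on the smaller side: {Nate, Eve, Pat, Jack, Iris} → Bob is next (Bob > Pat).
  Step 3: remaining {Nate, Eve, Pat, Jack, Iris}; on the smaller side: {Nate, Eve, Jack, Iris} → Pat is next (Pat > Jack).
  Step 4: remaining {Nate, Eve, Jack, Iris}; on the smaller side: {Nate, Eve, Iris} → Jack is next (Jack > Nate).
  Step 5: remaining {Nate, Eve, Iris}; on the smaller side: {Eve, Iris} → Nate is next (Nate > Iris).
  Step 6: remaining {Eve, Iris}; on the smaller side: {Eve} → Iris is next (Iris > Eve).
  Step 7: only Eve remains → lowest.
Final ranking (highest to lowest):

Kate > Bob > Pat > Jack > Nate > Iris > Eve


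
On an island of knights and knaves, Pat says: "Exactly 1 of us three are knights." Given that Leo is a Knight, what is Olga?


Pat claims exactly 1 knights among Pat, Leo, Olga.
Given: Leo is a Knight.

Case 1: Pat is a Knight (tells truth)
  Then exactly 1 of the three are knights.
  Counting Pat, Leo: 2 knight(s) so far. Need -1 more → impossible.
Case 2: Pat is a Knave (lies)
  Then the count is NOT 1.
  If Olga = Knave, count = 1 = 1 → claim would be true, contradicts lie.
  If Olga = Knight, count = 2 ≠ 1 → lie confirmed ✓

Olga is a Knight.

Knight


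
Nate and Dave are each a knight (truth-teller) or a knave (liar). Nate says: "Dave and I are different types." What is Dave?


Nate says: "Dave and I are different types."
Case 1: Nate is a Knight (truth-teller)
  Statement is true → they ARE different → Dave is a Knave
Case 2: Nate is a Knave (liar)
  Statement is false → they are NOT different → Dave is a Knave
In both cases, Dave is a Knave.

Knave


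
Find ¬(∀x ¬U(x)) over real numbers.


Original: ∀x ¬U(x)
Rule: ¬∀→∃, ¬∃→∀, negate predicate.
Negation: ∃x U(x)

∃x U(x)


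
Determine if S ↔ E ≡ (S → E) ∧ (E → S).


Expression 1: S ↔ E
Expression 2: (S → E) ∧ (E → S)
Truth table (S E | Expr1 Expr2):
  T T |   T     T
  T F |   F     F
  F T |   F     F
  F F |   T     T
All 4 rows agree, so the expressions are logically equivalent.

Yes


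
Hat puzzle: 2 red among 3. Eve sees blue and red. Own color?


Total red = 2, seen red = 1
Own red = 2 - 1 = 1
Eve's hat is red.

red


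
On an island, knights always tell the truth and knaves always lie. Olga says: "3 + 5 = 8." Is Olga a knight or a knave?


Statement: "3 + 5 = 8."
Actual: 3 + 5 = 8
Claimed: 8
Statement is TRUE → Olga tells the truth → Knight

Knight


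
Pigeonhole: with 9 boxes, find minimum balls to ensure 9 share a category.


Pigeonhole: to guarantee k in one of n categories, need (k-1)×n + 1.
k = 9, n = 9
Minimum = (9-1) × 9 + 1 = 8 × 9 + 1

73


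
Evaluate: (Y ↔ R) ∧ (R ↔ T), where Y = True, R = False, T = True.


Y = True, R = False, T = True
Step 1: Y ↔ R is true when Y and R have the same value. Result: False
Step 2: R ↔ T is true when R and T have the same value. Result: False
Step 3: False ∧ False = False

False


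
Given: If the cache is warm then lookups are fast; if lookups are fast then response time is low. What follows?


Hypothetical syllogism: P → Q, Q → R ⊢ P → R
Premise 1: the cache is warm → lookups are fast
Premise 2: lookups are fast → response time is low
Chain the implications: the middle term (lookups are fast) links the two.
Conclusion: If the cache is warm, then response time is low.

If the cache is warm, then response time is low.


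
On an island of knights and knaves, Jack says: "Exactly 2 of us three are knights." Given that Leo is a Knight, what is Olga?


Jack claims exactly 2 knights among Jack, Leo, Olga.
Given: Leo is a Knight.

Case 1: Jack is a Knight (tells truth)
  Then exactly 2 of the three are knights.
  Counting Jack, Leo: 2 knight(s) so far. Need 0 more → Olga = Knave.
Case 2: Jack is a Knave (lies)
  Then the count is NOT 2.
  If Olga = Knight, count = 2 = 2 → claim would be true, contradicts lie.
  If Olga = Knave, count = 1 ≠ 2 → lie confirmed ✓

Olga is a Knave.

Knave


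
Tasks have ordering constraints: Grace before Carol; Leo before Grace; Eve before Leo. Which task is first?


Constraints: Grace before Carol; Leo before Grace; Eve before Leo
The first task can have nothing scheduled before it, so it must never appear on the right of a 'before'.
Tasks appearing after some 'before': Carol, Grace, Leo.
The only task not in that list is Eve → it is first.

Eve


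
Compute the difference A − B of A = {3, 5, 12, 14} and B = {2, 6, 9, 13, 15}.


A = {3, 5, 12, 14}
B = {2, 6, 9, 13, 15}
Operation: difference A − B
In A but not B: 3, 5, 12, 14

{3, 5, 12, 14}


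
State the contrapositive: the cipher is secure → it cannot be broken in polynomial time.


Original: If the cipher is secure, then it cannot be broken in polynomial time
Contrapositive: If ¬Q, then ¬P
Negate Q: not (it cannot be broken in polynomial time)
Negate P: not (the cipher is secure)

If not (it cannot be broken in polynomial time), then not (the cipher is secure).


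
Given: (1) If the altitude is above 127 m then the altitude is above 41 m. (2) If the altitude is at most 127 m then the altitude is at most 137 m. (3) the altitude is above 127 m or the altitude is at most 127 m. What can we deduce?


Constructive dilemma: (P → Q) ∧ (R → S), P ∨ R ⊢ Q ∨ S
Premise 1: the altitude is above 127 m → the altitude is above 41 m
Premise 2: the altitude is at most 127 m → the altitude is at most 137 m
Premise 3: the altitude is above 127 m ∨ the altitude is at most 127 m
Case 1: Assuming the altitude is above 127 m, then by Premise 1, the altitude is above 41 m.
Case 2: Assuming the altitude is at most 127 m, then by Premise 2, the altitude is at most 137 m.
Since one of the altitude is above 127 m or the altitude is at most 127 m must hold, we get the altitude is above 41 m or the altitude is at most 137 m.

The altitude is above 41 m or the altitude is at most 137 m.


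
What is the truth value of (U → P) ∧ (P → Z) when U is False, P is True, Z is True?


U = False, P = True, Z = True
Step 1: U → P is false only when U=True and P=False. Result: True
Step 2: P → Z is false only when P=True and Z=False. Result: True
Step 3: True ∧ True = True

True


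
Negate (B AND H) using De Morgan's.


De Morgan's law: ¬(P ∧ Q) ≡ ¬P ∨ ¬Q
¬(B ∧ H) = ¬B ∨ ¬H

¬B ∨ ¬H


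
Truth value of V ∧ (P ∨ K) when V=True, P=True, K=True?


V = True, P = True, K = True
Expression: V ∧ (P ∨ K)
Step 1: P ∨ K = True OR True = True
Step 2: V ∧ (True) = True AND True = True

True


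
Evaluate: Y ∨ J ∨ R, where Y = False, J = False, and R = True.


Y = False, J = False, R = True
Step 1: Y ∨ J = False OR False = False
Step 2: False ∨ R = False OR True = True
OR is true when at least one operand is true.

True


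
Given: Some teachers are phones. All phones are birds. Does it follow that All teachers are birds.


Premise 1: Some teachers are phones.
Premise 2: All phones are birds.
Conclusion: All teachers are birds.
Fallacy: illicit minor. The minor term (teachers) is distributed in the conclusion ('All teachers ...') but undistributed in its premise ('Some teachers are phones' doesn't cover all teachers).
Only 'Some teachers are birds' follows, not 'All'.

Invalid


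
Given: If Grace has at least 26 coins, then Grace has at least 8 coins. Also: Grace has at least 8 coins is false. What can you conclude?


Modus tollens: P → Q, ¬Q ⊢ ¬P
P: Grace has at least 26 coins
Q: Grace has at least 8 coins
We have P → Q and Q is false.
By modus tollens, P must be false.

It is not the case that Grace has at least 26 coins


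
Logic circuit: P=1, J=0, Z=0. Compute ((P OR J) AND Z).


P OR J = 1|0 = 1
1 AND 0 = 0

0


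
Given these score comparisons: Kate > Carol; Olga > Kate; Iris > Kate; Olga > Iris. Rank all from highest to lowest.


Constraints: Kate > Carol; Olga > Kate; Iris > Kate; Olga > Iris
Method: at each step, the next-highest is the one remaining person who never appears on the smaller side of a constraint between remaining people.
  Step 1: remaining {Kate, Carol, Iris, Olga}; on the smaller side: {Kate, Carol, Iris} → Olga is next (Olga > Kate; Olga > Iris).
  Step 2: remaining {Kate, Carol, Iris}; on the smaller side: {Kate, Carol} → Iris is next (Iris > Kate).
  Step 3: remaining {Kate, Carol}; on the smaller side: {Carol} → Kate is next (Kate > Carol).
  Step 4: only Carol remains → lowest.
Final ranking (highest to lowest):

Olga > Iris > Kate > Carol


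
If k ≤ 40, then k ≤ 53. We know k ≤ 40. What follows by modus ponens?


Modus ponens: P → Q, P ⊢ Q
P: k ≤ 40
Q: k ≤ 53
We have P → Q and P is true.
By modus ponens, Q must be true.

k ≤ 53


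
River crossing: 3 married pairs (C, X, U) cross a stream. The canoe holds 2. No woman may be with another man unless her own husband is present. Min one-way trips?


Label couples C, X, U (H = husband, W = wife).
Counting alone: 6 people, the canoe carries 2 and someone must bring it back, so each round trip nets at most +1 on the far side until the last crossing → at least 9 trips. The jealousy constraint makes 9 impossible; the shortest valid schedule has 11:
1. WC+WX →  (far: WC,WX; near: HC,HX,HU,WU)
2. WC ←       (far: WX; near: HC,HX,HU,WC,WU)
3. WC+WU →  (far: WC,WX,WU; near: HC,HX,HU)
4. WC ←       (far: WX,WU; near: HC,HX,HU,WC)
5. HX+HU →  (far: HX,WX,HU,WU; near: HC,WC)
6. HX+WX ←  (far: HU,WU; near: HC,WC,HX,WX)
7. HC+HX →  (far: HC,HX,HU,WU; near: WC,WX)
8. WU ←       (far: HC,HX,HU; near: WC,WX,WU)
9. WC+WX →  (far: HC,WC,HX,WX,HU; near: WU)
10. HU ←      (far: HC,WC,HX,WX; near: HU,WU)
11. HU+WU → (far: all six; near: empty)
In every state each wife is either with her husband or with no other man.
Minimum trips = 11

11


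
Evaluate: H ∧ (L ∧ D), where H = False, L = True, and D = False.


H = False, L = True, D = False
Step 1: L ∧ D = True AND False = False
Step 2: H ∧ False = False AND False = False
AND is true only when ALL operands are true.

False


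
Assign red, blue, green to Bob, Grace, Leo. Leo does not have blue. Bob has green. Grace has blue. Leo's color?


From clues:
  Bob → green
  Grace → blue
By elimination, Leo gets the remaining.

red


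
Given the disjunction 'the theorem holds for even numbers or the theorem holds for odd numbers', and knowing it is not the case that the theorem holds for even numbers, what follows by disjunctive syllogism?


Disjunctive syllogism: P ∨ Q, ¬P ⊢ Q
Disjunction: the theorem holds for even numbers ∨ the theorem holds for odd numbers
We know it is not the case that the theorem holds for even numbers.
By disjunctive syllogism, the other disjunct must be true.

The theorem holds for odd numbers


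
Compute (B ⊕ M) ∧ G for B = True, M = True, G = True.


B = True, M = True, G = True
Step 1: B ⊕ M = True XOR True = False
Step 2: False ∧ G = False AND True = False
XOR true when exactly one of B,M is true; then AND with G.

False


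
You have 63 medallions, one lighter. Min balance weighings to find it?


Each weighing has 3 outcomes (left heavy / balance / right heavy), so k weighings distinguish at most 3^k cases; splitting into three near-equal groups achieves this.
Need 3^k ≥ 63: 3^3 = 27 < 63 ≤ 3^4 = 81
k = ⌈log₃(63)⌉ = 4

4


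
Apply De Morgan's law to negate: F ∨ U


De Morgan's law: ¬(P ∨ Q) ≡ ¬P ∧ ¬Q
¬(F ∨ U) = ¬F ∧ ¬U

¬F ∧ ¬U


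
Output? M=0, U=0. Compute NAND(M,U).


M AND U = 0
NOT(0) = 1

1


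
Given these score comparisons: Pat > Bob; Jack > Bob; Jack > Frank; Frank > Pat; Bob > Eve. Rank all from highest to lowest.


Constraints: Pat > Bob; Jack > Bob; Jack > Frank; Frank > Pat; Bob > Eve
Method: at each step, the next-highest is the one remaining person who never appears on the smaller side of a constraint between remaining people.
  Step 1: remaining {Jack, Frank, Pat, Bob, Eve}; on the smaller side: {Frank, Pat, Bob, Eve} → Jack is next (Jack > Bob; Jack > Frank).
  Step 2: remaining {Frank, Pat, Bob, Eve}; on the smaller side: {Pat, Bob, Eve} → Frank is next (Frank > Pat).
  Step 3: remaining {Pat, Bob, Eve}; on the smaller side: {Bob, Eve} → Pat is next (Pat > Bob).
  Step 4: remaining {Bob, Eve}; on the smaller side: {Eve} → Bob is next (Bob > Eve).
  Step 5: only Eve remains → lowest.
Final ranking (highest to lowest):

Jack > Frank > Pat > Bob > Eve


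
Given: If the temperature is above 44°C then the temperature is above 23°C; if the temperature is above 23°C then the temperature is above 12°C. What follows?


Hypothetical syllogism: P → Q, Q → R ⊢ P → R
Premise 1: the temperature is above 44°C → the temperature is above 23°C
Premise 2: the temperature is above 23°C → the temperature is above 12°C
Chain the implications: the middle term (the temperature is above 23°C) links the two.
Conclusion: If the temperature is above 44°C, then the temperature is above 12°C.

If the temperature is above 44°C, then the temperature is above 12°C.


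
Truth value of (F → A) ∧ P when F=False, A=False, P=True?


F = False, A = False, P = True
Expression: (F → A) ∧ P
Step 1: F → A = False → False (false only if F=True, A=False) = True
Step 2: (True) ∧ P = True AND True = True

True


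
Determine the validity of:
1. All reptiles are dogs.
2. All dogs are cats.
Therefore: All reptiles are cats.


Premise 1: All reptiles are dogs.
Premise 2: All dogs are cats.
Conclusion: All reptiles are cats.
Barbara syllogism (AAA-1): All A are B, All B are C → All A are C.
Middle term (dogs) distributed in premise 2.

Valid


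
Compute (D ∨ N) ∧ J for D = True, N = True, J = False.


D = True, N = True, J = False
Step 1: D ∨ N = True OR True = True
Step 2: True ∧ J = True AND False = False
OR is true when at least one operand is true; AND requires both.

False


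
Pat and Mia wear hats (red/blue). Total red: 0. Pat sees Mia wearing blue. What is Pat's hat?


Total red = 0, Mia = blue
Red accounted for: 0
Remaining for Pat: 0
Pat's hat is blue.

blue


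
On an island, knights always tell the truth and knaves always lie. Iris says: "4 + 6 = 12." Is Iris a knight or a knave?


Statement: "4 + 6 = 12."
Actual: 4 + 6 = 10
Claimed: 12
Statement is FALSE → Iris lies → Knave

Knave


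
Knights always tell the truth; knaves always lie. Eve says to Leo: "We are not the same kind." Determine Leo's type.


Eve says: "We are not the same kind."
Case 1: Eve is a Knight (truth-teller)
  Statement is true → they ARE different → Leo is a Knave
Case 2: Eve is a Knave (liar)
  Statement is false → they are NOT different → Leo is a Knave
In both cases, Leo is a Knave.

Knave


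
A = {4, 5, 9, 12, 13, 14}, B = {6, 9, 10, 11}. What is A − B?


A = {4, 5, 9, 12, 13, 14}
B = {6, 9, 10, 11}
Operation: difference A − B
In A but not B: 4, 5, 12, 13, 14

{4, 5, 12, 13, 14}


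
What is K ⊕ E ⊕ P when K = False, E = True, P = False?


K = False, E = True, P = False
Step 1: K ⊕ E = False XOR True = True
Step 2: True ⊕ P = True XOR False = True
XOR is true when an odd number of operands are true.

True


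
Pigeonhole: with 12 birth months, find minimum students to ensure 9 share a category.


Pigeonhole: to guarantee k in one of n categories, need (k-1)×n + 1.
k = 9, n = 12
Minimum = (9-1) × 12 + 1 = 8 × 12 + 1

97


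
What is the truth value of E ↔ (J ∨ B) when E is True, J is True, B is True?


E = True, J = True, B = True
Step 1: J ∨ B = True OR True = True
Step 2: E ↔ (True): true when both sides have same truth value.
Result: True ↔ True = True

True


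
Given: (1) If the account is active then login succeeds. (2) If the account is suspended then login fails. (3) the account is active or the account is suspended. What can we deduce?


Constructive dilemma: (P → Q) ∧ (R → S), P ∨ R ⊢ Q ∨ S
Premise 1: the account is active → login succeeds
Premise 2: the account is suspended → login fails
Premise 3: the account is active ∨ the account is suspended
Case 1: Assuming the account is active, then by Premise 1, login succeeds.
Case 2: Assuming the account is suspended, then by Premise 2, login fails.
Since one of the account is active or the account is suspended must hold, we get login succeeds or login fails.

Login succeeds or login fails.


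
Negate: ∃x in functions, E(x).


Original: ∃x E(x)
Rule: ¬∀→∃, ¬∃→∀, negate predicate.
Negation: ∀x ¬E(x)

∀x ¬E(x)


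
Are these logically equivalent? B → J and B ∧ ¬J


Expression 1: B → J
Expression 2: B ∧ ¬J
Truth table (B J | Expr1 Expr2):
  T T |   T     F   ← differ
  T F |   F     T   ← differ
  F T |   T     F   ← differ
  F F |   T     F   ← differ
Counterexample: B=T, J=T gives Expr1 = T but Expr2 = F, so the expressions are NOT logically equivalent.

No


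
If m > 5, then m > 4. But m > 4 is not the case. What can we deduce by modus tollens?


Modus tollens: P → Q, ¬Q ⊢ ¬P
P: m > 5
Q: m > 4
We have P → Q and Q is false.
By modus tollens, P must be false.

It is not the case that m > 5


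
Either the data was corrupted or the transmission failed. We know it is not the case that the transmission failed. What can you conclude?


Disjunctive syllogism: P ∨ Q, ¬P ⊢ Q
Disjunction: the data was corrupted ∨ the transmission failed
We know it is not the case that the transmission failed.
By disjunctive syllogism, the other disjunct must be true.

The data was corrupted


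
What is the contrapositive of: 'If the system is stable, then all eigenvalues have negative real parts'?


Original: If the system is stable, then all eigenvalues have negative real parts
Contrapositive: If ¬Q, then ¬P
Negate Q: not (all eigenvalues have negative real parts)
Negate P: not (the system is stable)

If not (all eigenvalues have negative real parts), then not (the system is stable).


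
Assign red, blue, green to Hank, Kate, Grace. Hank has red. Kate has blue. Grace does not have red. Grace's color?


From clues:
  Kate → blue
  Hank → red
By elimination, Grace gets the remaining.

green


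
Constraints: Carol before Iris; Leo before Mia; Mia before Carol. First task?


Constraints: Carol before Iris; Leo before Mia; Mia before Carol
The first task can have nothing scheduled before it, so it must never appear on the right of a 'before'.
Tasks appearing after some 'before': Iris, Mia, Carol.
The only task not in that list is Leo → it is first.

Leo


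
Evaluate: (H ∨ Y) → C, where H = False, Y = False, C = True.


H = False, Y = False, C = True
Step 1: H ∨ Y = False OR False = False
Step 2: (False) → C: false only when antecedent=True and C=False.
Result: True

True


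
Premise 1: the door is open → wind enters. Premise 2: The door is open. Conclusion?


Modus ponens: P → Q, P ⊢ Q
P: the door is open
Q: wind enters
We have P → Q and P is true.
By modus ponens, Q must be true.

Wind enters


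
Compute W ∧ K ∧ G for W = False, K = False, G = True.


W = False, K = False, G = True
Step 1: W ∧ K = False AND False = False
Step 2: (False) ∧ G = (False) AND True = False
AND is true only when ALL operands are true.

False


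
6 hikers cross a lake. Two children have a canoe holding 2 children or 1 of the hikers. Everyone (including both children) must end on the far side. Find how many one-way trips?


Per crossing of one of the hikers: children→, one←, one of the hikers→, one← = 4 trips
6 × 4 = 24, + 1 final children→ = 25
Minimum trips = 25

25


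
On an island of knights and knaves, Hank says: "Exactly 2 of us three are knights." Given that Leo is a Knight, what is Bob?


Hank claims exactly 2 knights among Hank, Leo, Bob.
Given: Leo is a Knight.

Case 1: Hank is a Knight (tells truth)
  Then exactly 2 of the three are knights.
  Counting Hank, Leo: 2 knight(s) so far. Need 0 more → Bob = Knave.
Case 2: Hank is a Knave (lies)
  Then the count is NOT 2.
  If Bob = Knight, count = 2 = 2 → claim would be true, contradicts lie.
  If Bob = Knave, count = 1 ≠ 2 → lie confirmed ✓

Bob is a Knave.

Knave


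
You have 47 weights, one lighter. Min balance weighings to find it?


Each weighing has 3 outcomes (left heavy / balance / right heavy), so k weighings distinguish at most 3^k cases; splitting into three near-equal groups achieves this.
Need 3^k ≥ 47: 3^3 = 27 < 47 ≤ 3^4 = 81
k = ⌈log₃(47)⌉ = 4

4


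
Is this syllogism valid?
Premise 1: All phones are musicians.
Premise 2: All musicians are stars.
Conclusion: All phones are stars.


Premise 1: All phones are musicians.
Premise 2: All musicians are stars.
Conclusion: All phones are stars.
Barbara syllogism (AAA-1): All A are B, All B are C → All A are C.
Middle term (musicians) distributed in premise 2.

Valid


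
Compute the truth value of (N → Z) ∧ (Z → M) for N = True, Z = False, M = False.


N = True, Z = False, M = False
Step 1: N → Z is false only when N=True and Z=False. Result: False
Step 2: Z → M is false only when Z=True and M=False. Result: True
Step 3: False ∧ True = False

False


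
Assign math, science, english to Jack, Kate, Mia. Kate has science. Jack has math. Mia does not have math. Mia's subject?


From clues:
  Jack → math
  Kate → science
By elimination, Mia gets the remaining.

english


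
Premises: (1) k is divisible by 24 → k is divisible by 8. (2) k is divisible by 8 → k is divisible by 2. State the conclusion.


Hypothetical syllogism: P → Q, Q → R ⊢ P → R
Premise 1: k is divisible by 24 → k is divisible by 8
Premise 2: k is divisible by 8 → k is divisible by 2
Chain the implications: the middle term (k is divisible by 8) links the two.
Conclusion: If k is divisible by 24, then k is divisible by 2.

If k is divisible by 24, then k is divisible by 2.


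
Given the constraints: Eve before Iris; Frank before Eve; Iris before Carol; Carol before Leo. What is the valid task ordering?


Constraints: Eve before Iris; Frank before Eve; Iris before Carol; Carol before Leo
Method: repeatedly schedule the remaining task that has no remaining task required before it.
  Step 1: remaining {Eve, Frank, Carol, Leo, Iris}; every task except Frank still has a predecessor pending → schedule Frank.
  Step 2: remaining {Eve, Carol, Leo, Iris}; every task except Eve still has a predecessor pending → schedule Eve.
  Step 3: remaining {Carol, Leo, Iris}; every task except Iris still has a predecessor pending → schedule Iris.
  Step 4: remaining {Carol, Leo}; every task except Carol still has a predecessor pending → schedule Carol.
  Step 5: only Leo remains → schedule Leo.
Resulting order:

Frank → Eve → Iris → Carol → Leo


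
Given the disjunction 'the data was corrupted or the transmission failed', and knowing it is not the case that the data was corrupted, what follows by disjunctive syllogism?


Disjunctive syllogism: P ∨ Q, ¬P ⊢ Q
Disjunction: the data was corrupted ∨ the transmission failed
We know it is not the case that the data was corrupted.
By disjunctive syllogism, the other disjunct must be true.

The transmission failed


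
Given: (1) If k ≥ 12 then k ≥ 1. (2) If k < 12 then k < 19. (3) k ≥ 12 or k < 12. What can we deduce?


Constructive dilemma: (P → Q) ∧ (R → S), P ∨ R ⊢ Q ∨ S
Premise 1: k ≥ 12 → k ≥ 1
Premise 2: k < 12 → k < 19
Premise 3: k ≥ 12 ∨ k < 12
Case 1: Assuming k ≥ 12, then by Premise 1, k ≥ 1.
Case 2: Assuming k < 12, then by Premise 2, k < 19.
Since one of k ≥ 12 or k < 12 must hold, we get k ≥ 1 or k < 19.

k ≥ 1 or k < 19.


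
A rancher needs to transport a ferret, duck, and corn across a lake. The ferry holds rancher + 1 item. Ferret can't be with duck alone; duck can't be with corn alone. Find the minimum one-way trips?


1. rancher+duck → 2. rancher ← 3. rancher+ferret → 4. rancher+duck ← 5. rancher+corn → 6. rancher ← 7. rancher+duck →
Minimum trips = 7

7


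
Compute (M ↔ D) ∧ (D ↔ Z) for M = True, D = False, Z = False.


M = True, D = False, Z = False
Step 1: M ↔ D is true when M and D have the same value. Result: False
Step 2: D ↔ Z is true when D and Z have the same value. Result: True
Step 3: False ∧ True = False

False


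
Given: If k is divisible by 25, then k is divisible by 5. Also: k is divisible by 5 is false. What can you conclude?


Modus tollens: P → Q, ¬Q ⊢ ¬P
P: k is divisible by 25
Q: k is divisible by 5
We have P → Q and Q is false.
By modus tollens, P must be false.

It is not the case that k is divisible by 25


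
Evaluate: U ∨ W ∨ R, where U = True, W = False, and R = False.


U = True, W = False, R = False
Step 1: U ∨ W = True OR False = True
Step 2: True ∨ R = True OR False = True
OR is true when at least one operand is true.

True


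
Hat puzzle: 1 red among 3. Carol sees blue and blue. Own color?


Total red = 1, seen red = 0
Own red = 1 - 0 = 1
Carol's hat is red.

red


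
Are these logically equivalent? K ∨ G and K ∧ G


Expression 1: K ∨ G
Expression 2: K ∧ G
Truth table (K G | Expr1 Expr2):
  T T |   T     T
  T F |   T     F   ← differ
  F T |   T     F   ← differ
  F F |   F     F
Counterexample: K=T, G=F gives Expr1 = T but Expr2 = F, so the expressions are NOT logically equivalent.

No


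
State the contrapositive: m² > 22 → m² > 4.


Original: If m² > 22, then m² > 4
Contrapositive: If ¬Q, then ¬P
Negate Q: not (m² > 4)
Negate P: not (m² > 22)

If not (m² > 4), then not (m² > 22).


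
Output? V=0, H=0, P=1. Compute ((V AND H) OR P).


V AND H = 0&0 = 0
0 OR 1 = 1

1


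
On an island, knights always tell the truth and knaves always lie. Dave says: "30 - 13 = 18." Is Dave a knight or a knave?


Statement: "30 - 13 = 18."
Actual: 30 - 13 = 17
Claimed: 18
Statement is FALSE → Dave lies → Knave

Knave


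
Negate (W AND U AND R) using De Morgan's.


De Morgan's law: ¬(P ∧ Q ∧ R) ≡ ¬P ∨ ¬Q ∨ ¬R
¬(W ∧ U ∧ R) = ¬W ∨ ¬U ∨ ¬R

¬W ∨ ¬U ∨ ¬R


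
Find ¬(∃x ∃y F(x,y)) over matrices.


Original: ∃x ∃y F(x,y)
Rule: ¬∀→∃, ¬∃→∀, negate predicate.
Negation: ∀x ∀y ¬F(x,y)

∀x ∀y ¬F(x,y)


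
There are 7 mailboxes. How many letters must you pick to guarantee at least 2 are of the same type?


Pigeonhole: to guarantee k in one of n categories, need (k-1)×n + 1.
k = 2, n = 7
Minimum = (2-1) × 7 + 1 = 1 × 7 + 1

8


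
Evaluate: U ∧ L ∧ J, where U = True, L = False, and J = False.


U = True, L = False, J = False
Step 1: U ∧ L = True AND False = False
Step 2: (False) ∧ J = (False) AND False = False
AND is true only when ALL operands are true.

False


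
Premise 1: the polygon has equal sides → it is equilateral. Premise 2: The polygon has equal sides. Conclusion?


Modus ponens: P → Q, P ⊢ Q
P: the polygon has equal sides
Q: it is equilateral
We have P → Q and P is true.
By modus ponens, Q must be true.

It is equilateral


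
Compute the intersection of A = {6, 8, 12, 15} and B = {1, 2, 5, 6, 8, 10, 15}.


A = {6, 8, 12, 15}
B = {1, 2, 5, 6, 8, 10, 15}
Operation: intersection
Elements in both: 6, 8, 15

{6, 8, 15}


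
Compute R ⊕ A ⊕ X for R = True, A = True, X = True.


R = True, A = True, X = True
Step 1: R ⊕ A = True XOR True = False
Step 2: False ⊕ X = False XOR True = True
XOR is true when an odd number of operands are true.

True


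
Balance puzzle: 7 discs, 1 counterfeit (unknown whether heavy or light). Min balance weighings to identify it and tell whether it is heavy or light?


Let n = 7. 14 possibilities (n discs × lighter/heavier); each weighing has 3 outcomes.
Bound for k weighings: say the first weighing puts j discs on each pan. If it tips, the 2j weighed discs remain suspects (each with a known direction) and k-1 weighings give 3^(k-1) outcomes; 3^(k-1) is odd, so 2j ≤ 3^(k-1) - 1. If it balances, the n - 2j unweighed discs remain with direction unknown: 2(n - 2j) ≤ 3^(k-1) - 1 by the same parity argument. Adding, n ≤ (3^(k-1) - 1) + (3^(k-1) - 1)/2 = (3^k - 3)/2, and the classical three-group strategy achieves this (3 discs in 2 weighings, 12 in 3, 39 in 4, 120 in 5).
So we need the smallest k with (3^k - 3)/2 ≥ 7.
k = 2: (3^2 - 3)/2 = 3 < 7 ✗
k = 3: (3^3 - 3)/2 = 12 ≥ 7 ✓

3


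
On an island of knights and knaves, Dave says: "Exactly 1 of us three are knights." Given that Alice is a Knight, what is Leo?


Dave claims exactly 1 knights among Dave, Alice, Leo.
Given: Alice is a Knight.

Case 1: Dave is a Knight (tells truth)
  Then exactly 1 of the three are knights.
  Counting Dave, Alice: 2 knight(s) so far. Need -1 more → impossible.
Case 2: Dave is a Knave (lies)
  Then the count is NOT 1.
  If Leo = Knave, count = 1 = 1 → claim would be true, contradicts lie.
  If Leo = Knight, count = 2 ≠ 1 → lie confirmed ✓

Leo is a Knight.

Knight
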